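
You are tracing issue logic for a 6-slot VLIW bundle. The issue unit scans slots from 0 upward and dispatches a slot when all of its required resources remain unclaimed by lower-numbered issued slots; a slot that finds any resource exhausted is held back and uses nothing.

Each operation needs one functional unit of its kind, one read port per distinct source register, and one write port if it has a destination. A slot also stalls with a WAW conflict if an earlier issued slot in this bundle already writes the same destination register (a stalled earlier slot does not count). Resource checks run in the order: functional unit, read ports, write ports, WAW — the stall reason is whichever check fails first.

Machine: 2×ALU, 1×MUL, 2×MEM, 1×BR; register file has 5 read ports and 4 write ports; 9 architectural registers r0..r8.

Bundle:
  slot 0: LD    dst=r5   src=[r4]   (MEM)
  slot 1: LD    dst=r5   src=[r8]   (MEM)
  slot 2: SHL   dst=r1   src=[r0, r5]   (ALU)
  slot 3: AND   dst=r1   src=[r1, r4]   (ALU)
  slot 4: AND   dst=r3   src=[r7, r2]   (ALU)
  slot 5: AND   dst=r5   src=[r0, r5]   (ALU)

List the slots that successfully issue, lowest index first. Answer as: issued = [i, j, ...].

issued = [0, 2, 4]

#0 MEM src=r4 dispatched  <A:2 Mu:1 Ld:1 B:1 rd:4 wr:3>
#1 MEM src=r8 held:WAW  <A:2 Mu:1 Ld:1 B:1 rd:4 wr:3>
#2 ALU src=r0,r5 dispatched  <A:1 Mu:1 Ld:1 B:1 rd:2 wr:2>
#3 ALU src=r1,r4 held:WAW  <A:1 Mu:1 Ld:1 B:1 rd:2 wr:2>
#4 ALU src=r7,r2 dispatched  <A:0 Mu:1 Ld:1 B:1 rd:0 wr:1>
#5 ALU src=r0,r5 held:FU  <A:0 Mu:1 Ld:1 B:1 rd:0 wr:1>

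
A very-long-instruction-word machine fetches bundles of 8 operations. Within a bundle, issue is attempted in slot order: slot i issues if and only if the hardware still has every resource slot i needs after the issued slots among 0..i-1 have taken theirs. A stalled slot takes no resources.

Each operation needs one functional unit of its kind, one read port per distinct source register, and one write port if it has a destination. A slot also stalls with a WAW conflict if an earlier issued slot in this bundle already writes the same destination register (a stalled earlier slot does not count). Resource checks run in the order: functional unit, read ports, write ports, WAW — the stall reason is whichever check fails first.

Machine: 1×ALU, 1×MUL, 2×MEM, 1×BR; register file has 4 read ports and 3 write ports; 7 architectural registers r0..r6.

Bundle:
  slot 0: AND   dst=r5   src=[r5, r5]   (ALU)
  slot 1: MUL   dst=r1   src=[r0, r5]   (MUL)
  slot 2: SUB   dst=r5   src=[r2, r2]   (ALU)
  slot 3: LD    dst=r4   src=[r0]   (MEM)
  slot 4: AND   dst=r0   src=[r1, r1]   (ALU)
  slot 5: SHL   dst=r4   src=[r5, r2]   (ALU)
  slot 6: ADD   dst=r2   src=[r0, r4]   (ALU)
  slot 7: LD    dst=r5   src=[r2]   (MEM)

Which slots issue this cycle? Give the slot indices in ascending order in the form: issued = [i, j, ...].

#0 ALU src=r5,r5 dispatched  <A:0 Mu:1 Ld:2 B:1 rd:3 wr:2>
#1 MUL src=r0,r5 dispatched  <A:0 Mu:0 Ld:2 B:1 rd:1 wr:1>
#2 ALU src=r2,r2 held:FU  <A:0 Mu:0 Ld:2 B:1 rd:1 wr:1>
#3 MEM src=r0 dispatched  <A:0 Mu:0 Ld:1 B:1 rd:0 wr:0>
#4 ALU src=r1,r1 held:FU  <A:0 Mu:0 Ld:1 B:1 rd:0 wr:0>
#5 ALU src=r5,r2 held:FU  <A:0 Mu:0 Ld:1 B:1 rd:0 wr:0>
#6 ALU src=r0,r4 held:FU  <A:0 Mu:0 Ld:1 B:1 rd:0 wr:0>
#7 MEM src=r2 held:RD_PORT  <A:0 Mu:0 Ld:1 B:1 rd:0 wr:0>

issued = [0, 1, 3]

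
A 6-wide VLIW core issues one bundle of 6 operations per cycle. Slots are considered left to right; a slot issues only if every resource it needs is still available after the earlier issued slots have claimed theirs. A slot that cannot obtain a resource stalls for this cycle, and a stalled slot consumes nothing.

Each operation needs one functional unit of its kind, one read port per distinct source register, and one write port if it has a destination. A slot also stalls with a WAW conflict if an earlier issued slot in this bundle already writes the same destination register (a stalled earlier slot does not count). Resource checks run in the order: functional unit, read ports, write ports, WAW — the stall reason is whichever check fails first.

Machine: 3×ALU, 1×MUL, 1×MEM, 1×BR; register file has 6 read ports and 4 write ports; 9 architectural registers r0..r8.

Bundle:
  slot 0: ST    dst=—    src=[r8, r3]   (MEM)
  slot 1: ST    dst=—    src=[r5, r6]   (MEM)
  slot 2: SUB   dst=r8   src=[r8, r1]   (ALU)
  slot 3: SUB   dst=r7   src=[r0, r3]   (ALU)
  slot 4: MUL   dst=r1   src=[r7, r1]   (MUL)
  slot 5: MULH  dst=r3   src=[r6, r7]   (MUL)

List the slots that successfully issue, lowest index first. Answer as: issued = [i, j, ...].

issued = [0, 2, 3]

  0. MEM ⇒ go  {3A/1Mu/0Ld/1B | 4r 4w}
  1. MEM ⇒ no(FU)  {3A/1Mu/0Ld/1B | 4r 4w}
  2. ALU→r8 ⇒ go  {2A/1Mu/0Ld/1B | 2r 3w}
  3. ALU→r7 ⇒ go  {1A/1Mu/0Ld/1B | 0r 2w}
  4. MUL→r1 ⇒ no(RD_PORT)  {1A/1Mu/0Ld/1B | 0r 2w}
  5. MUL→r3 ⇒ no(RD_PORT)  {1A/1Mu/0Ld/1B | 0r 2w}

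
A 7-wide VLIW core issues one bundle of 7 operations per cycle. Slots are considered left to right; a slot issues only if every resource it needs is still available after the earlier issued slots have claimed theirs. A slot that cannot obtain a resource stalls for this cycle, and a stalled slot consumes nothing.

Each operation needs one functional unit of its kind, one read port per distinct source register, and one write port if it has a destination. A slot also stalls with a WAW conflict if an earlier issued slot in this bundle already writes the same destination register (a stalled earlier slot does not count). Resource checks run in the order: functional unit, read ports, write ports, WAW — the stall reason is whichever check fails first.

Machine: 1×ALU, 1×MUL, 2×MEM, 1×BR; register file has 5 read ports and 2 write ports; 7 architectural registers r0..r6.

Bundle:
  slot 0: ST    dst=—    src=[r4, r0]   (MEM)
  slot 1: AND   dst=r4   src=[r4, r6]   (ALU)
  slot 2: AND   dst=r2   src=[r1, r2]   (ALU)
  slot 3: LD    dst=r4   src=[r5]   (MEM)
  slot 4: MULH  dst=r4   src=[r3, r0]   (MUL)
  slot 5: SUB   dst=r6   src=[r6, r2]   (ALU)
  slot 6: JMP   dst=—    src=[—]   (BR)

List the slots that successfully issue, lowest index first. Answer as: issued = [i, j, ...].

issued = [0, 1, 6]

(0) want 1×MEM +2rd +0wr — yes → AL1|MU1|ME1|BR1|rd3|wr2
(1) want 1×ALU +2rd +1wr — yes → AL0|MU1|ME1|BR1|rd1|wr1
(2) want 1×ALU +2rd +1wr — FU → AL0|MU1|ME1|BR1|rd1|wr1
(3) want 1×MEM +1rd +1wr — WAW → AL0|MU1|ME1|BR1|rd1|wr1
(4) want 1×MUL +2rd +1wr — RD_PORT → AL0|MU1|ME1|BR1|rd1|wr1
(5) want 1×ALU +2rd +1wr — FU → AL0|MU1|ME1|BR1|rd1|wr1
(6) want 1×BR +0rd +0wr — yes → AL0|MU1|ME1|BR0|rd1|wr1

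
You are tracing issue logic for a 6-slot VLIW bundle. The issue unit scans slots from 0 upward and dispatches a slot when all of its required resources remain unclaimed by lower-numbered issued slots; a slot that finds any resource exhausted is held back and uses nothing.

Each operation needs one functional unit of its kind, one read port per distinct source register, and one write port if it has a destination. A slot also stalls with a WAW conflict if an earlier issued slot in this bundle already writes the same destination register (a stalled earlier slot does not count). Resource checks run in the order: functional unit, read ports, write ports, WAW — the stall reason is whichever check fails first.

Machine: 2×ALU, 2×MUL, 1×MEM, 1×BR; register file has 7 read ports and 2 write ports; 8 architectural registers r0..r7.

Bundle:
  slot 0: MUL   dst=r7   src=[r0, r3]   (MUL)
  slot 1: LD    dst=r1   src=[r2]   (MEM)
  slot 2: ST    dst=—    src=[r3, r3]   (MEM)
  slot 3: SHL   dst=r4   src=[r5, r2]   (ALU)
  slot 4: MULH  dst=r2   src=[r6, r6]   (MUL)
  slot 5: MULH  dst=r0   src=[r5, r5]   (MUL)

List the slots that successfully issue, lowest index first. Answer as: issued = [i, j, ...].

issued = [0, 1]

  0. MUL→r7 ⇒ go  {2A/1Mu/1Ld/1B | 5r 1w}
  1. MEM→r1 ⇒ go  {2A/1Mu/0Ld/1B | 4r 0w}
  2. MEM ⇒ no(FU)  {2A/1Mu/0Ld/1B | 4r 0w}
  3. ALU→r4 ⇒ no(WR_PORT)  {2A/1Mu/0Ld/1B | 4r 0w}
  4. MUL→r2 ⇒ no(WR_PORT)  {2A/1Mu/0Ld/1B | 4r 0w}
  5. MUL→r0 ⇒ no(WR_PORT)  {2A/1Mu/0Ld/1B | 4r 0w}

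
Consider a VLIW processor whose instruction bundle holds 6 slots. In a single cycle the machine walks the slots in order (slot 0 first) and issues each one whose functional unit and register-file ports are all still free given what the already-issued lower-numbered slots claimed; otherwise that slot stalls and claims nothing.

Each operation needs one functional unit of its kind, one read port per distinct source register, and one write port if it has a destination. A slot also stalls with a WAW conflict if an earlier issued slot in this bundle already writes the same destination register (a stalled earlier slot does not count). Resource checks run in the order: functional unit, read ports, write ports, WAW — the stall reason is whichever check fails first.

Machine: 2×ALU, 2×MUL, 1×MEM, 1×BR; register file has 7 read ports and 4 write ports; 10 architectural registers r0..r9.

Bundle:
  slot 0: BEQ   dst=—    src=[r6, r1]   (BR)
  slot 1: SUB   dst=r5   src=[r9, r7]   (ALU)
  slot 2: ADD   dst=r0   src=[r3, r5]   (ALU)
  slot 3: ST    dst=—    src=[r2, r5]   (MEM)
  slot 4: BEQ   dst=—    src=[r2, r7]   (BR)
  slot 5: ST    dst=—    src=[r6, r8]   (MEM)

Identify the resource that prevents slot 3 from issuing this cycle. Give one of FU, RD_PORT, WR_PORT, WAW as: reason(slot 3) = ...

reason(slot 3) = RD_PORT

slot 0 (BR): ISSUE — free A2,Mu2,Ld1,B0 rp5 wp4
slot 1 (ALU): ISSUE — free A1,Mu2,Ld1,B0 rp3 wp3
slot 2 (ALU): ISSUE — free A0,Mu2,Ld1,B0 rp1 wp2
slot 3 (MEM): stall RD_PORT — free A0,Mu2,Ld1,B0 rp1 wp2
slot 4 (BR): stall FU — free A0,Mu2,Ld1,B0 rp1 wp2
slot 5 (MEM): stall RD_PORT — free A0,Mu2,Ld1,B0 rp1 wp2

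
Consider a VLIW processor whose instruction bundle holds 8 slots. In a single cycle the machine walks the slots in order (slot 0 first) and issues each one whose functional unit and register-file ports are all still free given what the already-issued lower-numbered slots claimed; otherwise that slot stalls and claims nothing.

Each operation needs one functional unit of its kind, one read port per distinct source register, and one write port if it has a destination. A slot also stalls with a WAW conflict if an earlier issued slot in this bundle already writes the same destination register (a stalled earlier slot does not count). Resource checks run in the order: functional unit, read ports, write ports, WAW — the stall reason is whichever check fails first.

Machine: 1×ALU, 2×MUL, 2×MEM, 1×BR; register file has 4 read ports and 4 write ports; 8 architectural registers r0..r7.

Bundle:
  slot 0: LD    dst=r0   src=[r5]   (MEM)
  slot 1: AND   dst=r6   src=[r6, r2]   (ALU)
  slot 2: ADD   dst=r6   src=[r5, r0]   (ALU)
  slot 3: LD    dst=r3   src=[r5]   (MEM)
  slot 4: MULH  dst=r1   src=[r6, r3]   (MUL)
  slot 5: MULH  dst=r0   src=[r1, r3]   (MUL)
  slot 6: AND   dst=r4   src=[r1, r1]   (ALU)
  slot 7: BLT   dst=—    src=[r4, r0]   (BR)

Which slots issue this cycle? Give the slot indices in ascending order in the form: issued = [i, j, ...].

issued = [0, 1, 3]

(0) want 1×MEM +1rd +1wr — yes → AL1|MU2|ME1|BR1|rd3|wr3
(1) want 1×ALU +2rd +1wr — yes → AL0|MU2|ME1|BR1|rd1|wr2
(2) want 1×ALU +2rd +1wr — FU → AL0|MU2|ME1|BR1|rd1|wr2
(3) want 1×MEM +1rd +1wr — yes → AL0|MU2|ME0|BR1|rd0|wr1
(4) want 1×MUL +2rd +1wr — RD_PORT → AL0|MU2|ME0|BR1|rd0|wr1
(5) want 1×MUL +2rd +1wr — RD_PORT → AL0|MU2|ME0|BR1|rd0|wr1
(6) want 1×ALU +1rd +1wr — FU → AL0|MU2|ME0|BR1|rd0|wr1
(7) want 1×BR +2rd +0wr — RD_PORT → AL0|MU2|ME0|BR1|rd0|wr1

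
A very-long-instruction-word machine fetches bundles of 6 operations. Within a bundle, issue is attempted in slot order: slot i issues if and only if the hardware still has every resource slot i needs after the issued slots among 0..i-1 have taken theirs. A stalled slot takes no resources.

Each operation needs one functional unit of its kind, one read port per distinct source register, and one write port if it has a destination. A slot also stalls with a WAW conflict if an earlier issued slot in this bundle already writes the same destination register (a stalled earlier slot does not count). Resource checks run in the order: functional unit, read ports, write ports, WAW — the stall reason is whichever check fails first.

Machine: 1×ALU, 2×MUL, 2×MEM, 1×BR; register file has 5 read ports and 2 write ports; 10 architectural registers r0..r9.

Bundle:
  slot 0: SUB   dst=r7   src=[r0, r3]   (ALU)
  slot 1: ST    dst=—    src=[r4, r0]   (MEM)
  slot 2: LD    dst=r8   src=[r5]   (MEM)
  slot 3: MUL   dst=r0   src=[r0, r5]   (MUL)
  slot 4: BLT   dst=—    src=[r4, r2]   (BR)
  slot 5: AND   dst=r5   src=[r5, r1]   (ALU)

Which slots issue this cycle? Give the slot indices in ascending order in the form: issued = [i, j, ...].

issued = [0, 1, 2]

  0. ALU→r7 ⇒ go  {0A/2Mu/2Ld/1B | 3r 1w}
  1. MEM ⇒ go  {0A/2Mu/1Ld/1B | 1r 1w}
  2. MEM→r8 ⇒ go  {0A/2Mu/0Ld/1B | 0r 0w}
  3. MUL→r0 ⇒ no(RD_PORT)  {0A/2Mu/0Ld/1B | 0r 0w}
  4. BR ⇒ no(RD_PORT)  {0A/2Mu/0Ld/1B | 0r 0w}
  5. ALU→r5 ⇒ no(FU)  {0A/2Mu/0Ld/1B | 0r 0w}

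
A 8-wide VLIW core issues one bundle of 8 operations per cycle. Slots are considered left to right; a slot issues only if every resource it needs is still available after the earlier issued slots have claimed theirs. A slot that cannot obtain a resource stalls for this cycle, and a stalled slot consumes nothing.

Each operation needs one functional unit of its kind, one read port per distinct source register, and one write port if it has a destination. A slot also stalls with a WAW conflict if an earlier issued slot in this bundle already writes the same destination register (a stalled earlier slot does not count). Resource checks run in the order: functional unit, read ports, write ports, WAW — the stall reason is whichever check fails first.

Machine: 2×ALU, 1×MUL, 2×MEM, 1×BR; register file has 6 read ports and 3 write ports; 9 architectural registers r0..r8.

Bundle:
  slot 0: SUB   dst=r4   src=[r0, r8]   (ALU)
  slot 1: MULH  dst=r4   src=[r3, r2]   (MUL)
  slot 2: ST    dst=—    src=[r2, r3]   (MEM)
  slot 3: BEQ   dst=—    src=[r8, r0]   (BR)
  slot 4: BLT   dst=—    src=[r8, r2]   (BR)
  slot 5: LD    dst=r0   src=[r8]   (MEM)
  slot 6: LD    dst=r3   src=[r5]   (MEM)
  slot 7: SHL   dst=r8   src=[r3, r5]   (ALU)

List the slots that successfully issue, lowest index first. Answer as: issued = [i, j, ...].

#0 ALU src=r0,r8 dispatched  <A:1 Mu:1 Ld:2 B:1 rd:4 wr:2>
#1 MUL src=r3,r2 held:WAW  <A:1 Mu:1 Ld:2 B:1 rd:4 wr:2>
#2 MEM src=r2,r3 dispatched  <A:1 Mu:1 Ld:1 B:1 rd:2 wr:2>
#3 BR src=r8,r0 dispatched  <A:1 Mu:1 Ld:1 B:0 rd:0 wr:2>
#4 BR src=r8,r2 held:FU  <A:1 Mu:1 Ld:1 B:0 rd:0 wr:2>
#5 MEM src=r8 held:RD_PORT  <A:1 Mu:1 Ld:1 B:0 rd:0 wr:2>
#6 MEM src=r5 held:RD_PORT  <A:1 Mu:1 Ld:1 B:0 rd:0 wr:2>
#7 ALU src=r3,r5 held:RD_PORT  <A:1 Mu:1 Ld:1 B:0 rd:0 wr:2>

issued = [0, 2, 3]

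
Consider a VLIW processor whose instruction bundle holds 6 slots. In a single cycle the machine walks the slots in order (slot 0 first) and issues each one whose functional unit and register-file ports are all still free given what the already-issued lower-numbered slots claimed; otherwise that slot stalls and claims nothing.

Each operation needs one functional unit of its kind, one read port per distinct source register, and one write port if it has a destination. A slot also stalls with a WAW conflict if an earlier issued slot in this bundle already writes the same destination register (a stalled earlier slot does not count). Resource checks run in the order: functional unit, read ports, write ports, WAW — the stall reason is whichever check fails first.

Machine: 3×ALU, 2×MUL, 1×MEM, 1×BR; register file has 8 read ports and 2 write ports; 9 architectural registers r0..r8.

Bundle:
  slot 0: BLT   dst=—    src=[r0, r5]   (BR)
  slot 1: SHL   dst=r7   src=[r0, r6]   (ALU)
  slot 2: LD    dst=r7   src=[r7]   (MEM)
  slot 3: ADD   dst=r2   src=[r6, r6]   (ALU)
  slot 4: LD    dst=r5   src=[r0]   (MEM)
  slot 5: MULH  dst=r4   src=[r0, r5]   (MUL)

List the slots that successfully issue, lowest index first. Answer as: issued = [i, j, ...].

issued = [0, 1, 3]

slot 0 (BR): ISSUE — free A3,Mu2,Ld1,B0 rp6 wp2
slot 1 (ALU): ISSUE — free A2,Mu2,Ld1,B0 rp4 wp1
slot 2 (MEM): stall WAW — free A2,Mu2,Ld1,B0 rp4 wp1
slot 3 (ALU): ISSUE — free A1,Mu2,Ld1,B0 rp3 wp0
slot 4 (MEM): stall WR_PORT — free A1,Mu2,Ld1,B0 rp3 wp0
slot 5 (MUL): stall WR_PORT — free A1,Mu2,Ld1,B0 rp3 wp0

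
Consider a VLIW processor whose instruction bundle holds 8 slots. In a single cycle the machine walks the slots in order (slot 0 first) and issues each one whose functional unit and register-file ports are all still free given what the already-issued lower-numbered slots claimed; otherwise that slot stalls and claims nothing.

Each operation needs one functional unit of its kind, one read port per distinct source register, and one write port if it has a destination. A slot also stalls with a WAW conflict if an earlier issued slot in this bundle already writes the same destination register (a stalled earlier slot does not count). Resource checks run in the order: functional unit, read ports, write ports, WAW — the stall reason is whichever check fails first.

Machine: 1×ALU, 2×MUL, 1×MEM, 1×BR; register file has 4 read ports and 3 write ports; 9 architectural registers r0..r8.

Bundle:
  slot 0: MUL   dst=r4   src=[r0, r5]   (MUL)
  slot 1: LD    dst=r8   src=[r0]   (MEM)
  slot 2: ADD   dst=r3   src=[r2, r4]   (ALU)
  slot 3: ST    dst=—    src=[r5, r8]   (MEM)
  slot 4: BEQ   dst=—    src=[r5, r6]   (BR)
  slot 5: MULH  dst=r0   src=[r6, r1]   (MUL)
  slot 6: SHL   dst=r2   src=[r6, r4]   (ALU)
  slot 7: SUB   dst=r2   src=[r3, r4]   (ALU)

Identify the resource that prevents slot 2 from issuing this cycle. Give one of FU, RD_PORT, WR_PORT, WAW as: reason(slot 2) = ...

reason(slot 2) = RD_PORT

slot 0 (MUL): ISSUE — free A1,Mu1,Ld1,B1 rp2 wp2
slot 1 (MEM): ISSUE — free A1,Mu1,Ld0,B1 rp1 wp1
slot 2 (ALU): stall RD_PORT — free A1,Mu1,Ld0,B1 rp1 wp1
slot 3 (MEM): stall FU — free A1,Mu1,Ld0,B1 rp1 wp1
slot 4 (BR): stall RD_PORT — free A1,Mu1,Ld0,B1 rp1 wp1
slot 5 (MUL): stall RD_PORT — free A1,Mu1,Ld0,B1 rp1 wp1
slot 6 (ALU): stall RD_PORT — free A1,Mu1,Ld0,B1 rp1 wp1
slot 7 (ALU): stall RD_PORT — free A1,Mu1,Ld0,B1 rp1 wp1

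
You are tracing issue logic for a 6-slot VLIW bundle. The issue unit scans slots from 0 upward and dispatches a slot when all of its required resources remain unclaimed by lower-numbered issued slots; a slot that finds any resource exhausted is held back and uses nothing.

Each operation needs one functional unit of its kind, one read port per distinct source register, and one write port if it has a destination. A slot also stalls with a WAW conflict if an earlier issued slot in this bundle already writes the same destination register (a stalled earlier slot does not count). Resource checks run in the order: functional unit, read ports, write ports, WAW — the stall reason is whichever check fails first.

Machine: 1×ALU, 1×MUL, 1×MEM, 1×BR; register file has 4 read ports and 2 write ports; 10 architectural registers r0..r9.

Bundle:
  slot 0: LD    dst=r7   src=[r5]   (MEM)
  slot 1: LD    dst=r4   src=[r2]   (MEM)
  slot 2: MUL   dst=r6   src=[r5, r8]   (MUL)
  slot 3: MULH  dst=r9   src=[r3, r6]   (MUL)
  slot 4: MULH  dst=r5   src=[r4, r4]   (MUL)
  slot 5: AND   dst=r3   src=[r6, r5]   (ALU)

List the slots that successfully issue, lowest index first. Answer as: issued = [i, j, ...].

(0) want 1×MEM +1rd +1wr — yes → AL1|MU1|ME0|BR1|rd3|wr1
(1) want 1×MEM +1rd +1wr — FU → AL1|MU1|ME0|BR1|rd3|wr1
(2) want 1×MUL +2rd +1wr — yes → AL1|MU0|ME0|BR1|rd1|wr0
(3) want 1×MUL +2rd +1wr — FU → AL1|MU0|ME0|BR1|rd1|wr0
(4) want 1×MUL +1rd +1wr — FU → AL1|MU0|ME0|BR1|rd1|wr0
(5) want 1×ALU +2rd +1wr — RD_PORT → AL1|MU0|ME0|BR1|rd1|wr0

issued = [0, 2]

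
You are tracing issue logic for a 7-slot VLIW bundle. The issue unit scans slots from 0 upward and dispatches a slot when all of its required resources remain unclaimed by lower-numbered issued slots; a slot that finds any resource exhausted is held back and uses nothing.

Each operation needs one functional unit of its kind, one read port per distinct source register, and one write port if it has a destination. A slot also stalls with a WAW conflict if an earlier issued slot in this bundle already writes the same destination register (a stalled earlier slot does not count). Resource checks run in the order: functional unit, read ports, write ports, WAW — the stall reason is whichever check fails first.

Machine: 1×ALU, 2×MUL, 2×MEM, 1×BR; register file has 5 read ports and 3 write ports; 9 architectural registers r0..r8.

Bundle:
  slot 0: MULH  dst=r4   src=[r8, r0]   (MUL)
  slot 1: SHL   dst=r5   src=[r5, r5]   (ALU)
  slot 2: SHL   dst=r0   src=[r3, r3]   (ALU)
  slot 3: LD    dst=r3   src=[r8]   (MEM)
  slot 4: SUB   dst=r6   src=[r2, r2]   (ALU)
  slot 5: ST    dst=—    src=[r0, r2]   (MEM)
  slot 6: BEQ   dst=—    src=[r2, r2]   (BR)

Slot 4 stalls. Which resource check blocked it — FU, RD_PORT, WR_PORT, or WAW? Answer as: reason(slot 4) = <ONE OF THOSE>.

reason(slot 4) = FU

  0. MUL→r4 ⇒ go  {1A/1Mu/2Ld/1B | 3r 2w}
  1. ALU→r5 ⇒ go  {0A/1Mu/2Ld/1B | 2r 1w}
  2. ALU→r0 ⇒ no(FU)  {0A/1Mu/2Ld/1B | 2r 1w}
  3. MEM→r3 ⇒ go  {0A/1Mu/1Ld/1B | 1r 0w}
  4. ALU→r6 ⇒ no(FU)  {0A/1Mu/1Ld/1B | 1r 0w}
  5. MEM ⇒ no(RD_PORT)  {0A/1Mu/1Ld/1B | 1r 0w}
  6. BR ⇒ go  {0A/1Mu/1Ld/0B | 0r 0w}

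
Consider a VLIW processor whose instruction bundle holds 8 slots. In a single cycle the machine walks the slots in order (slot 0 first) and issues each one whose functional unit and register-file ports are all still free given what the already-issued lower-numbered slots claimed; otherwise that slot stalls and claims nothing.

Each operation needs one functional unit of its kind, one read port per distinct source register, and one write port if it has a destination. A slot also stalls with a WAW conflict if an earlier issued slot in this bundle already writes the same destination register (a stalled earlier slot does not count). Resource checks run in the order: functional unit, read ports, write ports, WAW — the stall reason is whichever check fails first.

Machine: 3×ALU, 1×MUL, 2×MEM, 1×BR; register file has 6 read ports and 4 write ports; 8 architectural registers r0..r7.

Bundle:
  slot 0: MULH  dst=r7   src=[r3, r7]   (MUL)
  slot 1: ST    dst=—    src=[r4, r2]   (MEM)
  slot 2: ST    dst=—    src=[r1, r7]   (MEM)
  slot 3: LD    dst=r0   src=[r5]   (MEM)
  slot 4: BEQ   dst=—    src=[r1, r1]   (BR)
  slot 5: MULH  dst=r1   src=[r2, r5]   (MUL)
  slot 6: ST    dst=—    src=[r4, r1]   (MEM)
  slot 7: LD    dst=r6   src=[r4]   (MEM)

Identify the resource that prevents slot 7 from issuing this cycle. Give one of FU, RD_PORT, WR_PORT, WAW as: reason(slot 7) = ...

reason(slot 7) = FU

(0) want 1×MUL +2rd +1wr — yes → AL3|MU0|ME2|BR1|rd4|wr3
(1) want 1×MEM +2rd +0wr — yes → AL3|MU0|ME1|BR1|rd2|wr3
(2) want 1×MEM +2rd +0wr — yes → AL3|MU0|ME0|BR1|rd0|wr3
(3) want 1×MEM +1rd +1wr — FU → AL3|MU0|ME0|BR1|rd0|wr3
(4) want 1×BR +1rd +0wr — RD_PORT → AL3|MU0|ME0|BR1|rd0|wr3
(5) want 1×MUL +2rd +1wr — FU → AL3|MU0|ME0|BR1|rd0|wr3
(6) want 1×MEM +2rd +0wr — FU → AL3|MU0|ME0|BR1|rd0|wr3
(7) want 1×MEM +1rd +1wr — FU → AL3|MU0|ME0|BR1|rd0|wr3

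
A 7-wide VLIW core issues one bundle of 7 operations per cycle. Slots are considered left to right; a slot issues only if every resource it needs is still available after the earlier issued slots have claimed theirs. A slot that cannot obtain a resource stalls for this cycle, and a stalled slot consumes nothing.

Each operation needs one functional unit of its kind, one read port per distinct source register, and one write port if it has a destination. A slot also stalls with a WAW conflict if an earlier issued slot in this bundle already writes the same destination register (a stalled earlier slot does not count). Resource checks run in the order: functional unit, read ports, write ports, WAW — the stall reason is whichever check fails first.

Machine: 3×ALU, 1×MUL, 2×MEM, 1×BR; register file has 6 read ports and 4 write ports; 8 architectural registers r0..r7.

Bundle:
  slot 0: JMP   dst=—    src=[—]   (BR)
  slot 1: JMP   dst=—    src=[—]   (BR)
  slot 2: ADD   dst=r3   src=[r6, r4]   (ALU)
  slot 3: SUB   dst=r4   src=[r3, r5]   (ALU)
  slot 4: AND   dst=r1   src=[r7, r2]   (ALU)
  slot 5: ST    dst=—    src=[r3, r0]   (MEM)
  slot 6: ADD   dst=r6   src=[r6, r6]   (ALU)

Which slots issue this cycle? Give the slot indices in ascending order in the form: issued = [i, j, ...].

issued = [0, 2, 3, 4]

slot 0 (BR): ISSUE — free A3,Mu1,Ld2,B0 rp6 wp4
slot 1 (BR): stall FU — free A3,Mu1,Ld2,B0 rp6 wp4
slot 2 (ALU): ISSUE — free A2,Mu1,Ld2,B0 rp4 wp3
slot 3 (ALU): ISSUE — free A1,Mu1,Ld2,B0 rp2 wp2
slot 4 (ALU): ISSUE — free A0,Mu1,Ld2,B0 rp0 wp1
slot 5 (MEM): stall RD_PORT — free A0,Mu1,Ld2,B0 rp0 wp1
slot 6 (ALU): stall FU — free A0,Mu1,Ld2,B0 rp0 wp1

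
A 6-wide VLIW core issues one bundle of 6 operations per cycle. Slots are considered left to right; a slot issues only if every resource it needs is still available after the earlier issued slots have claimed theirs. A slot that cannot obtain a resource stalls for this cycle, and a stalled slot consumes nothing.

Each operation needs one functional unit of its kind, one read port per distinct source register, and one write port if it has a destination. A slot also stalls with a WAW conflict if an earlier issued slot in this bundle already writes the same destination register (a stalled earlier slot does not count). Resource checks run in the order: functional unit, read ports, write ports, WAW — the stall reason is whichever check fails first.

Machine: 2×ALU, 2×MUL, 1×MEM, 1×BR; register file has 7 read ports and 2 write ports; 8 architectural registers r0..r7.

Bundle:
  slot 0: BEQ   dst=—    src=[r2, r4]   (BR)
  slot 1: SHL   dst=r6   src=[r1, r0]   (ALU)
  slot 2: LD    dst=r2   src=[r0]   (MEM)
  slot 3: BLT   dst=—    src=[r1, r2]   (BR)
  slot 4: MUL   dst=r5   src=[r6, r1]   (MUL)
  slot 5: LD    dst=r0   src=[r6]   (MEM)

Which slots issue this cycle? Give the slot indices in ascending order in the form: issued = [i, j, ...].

issued = [0, 1, 2]

#0 BR src=r2,r4 dispatched  <A:2 Mu:2 Ld:1 B:0 rd:5 wr:2>
#1 ALU src=r1,r0 dispatched  <A:1 Mu:2 Ld:1 B:0 rd:3 wr:1>
#2 MEM src=r0 dispatched  <A:1 Mu:2 Ld:0 B:0 rd:2 wr:0>
#3 BR src=r1,r2 held:FU  <A:1 Mu:2 Ld:0 B:0 rd:2 wr:0>
#4 MUL src=r6,r1 held:WR_PORT  <A:1 Mu:2 Ld:0 B:0 rd:2 wr:0>
#5 MEM src=r6 held:FU  <A:1 Mu:2 Ld:0 B:0 rd:2 wr:0>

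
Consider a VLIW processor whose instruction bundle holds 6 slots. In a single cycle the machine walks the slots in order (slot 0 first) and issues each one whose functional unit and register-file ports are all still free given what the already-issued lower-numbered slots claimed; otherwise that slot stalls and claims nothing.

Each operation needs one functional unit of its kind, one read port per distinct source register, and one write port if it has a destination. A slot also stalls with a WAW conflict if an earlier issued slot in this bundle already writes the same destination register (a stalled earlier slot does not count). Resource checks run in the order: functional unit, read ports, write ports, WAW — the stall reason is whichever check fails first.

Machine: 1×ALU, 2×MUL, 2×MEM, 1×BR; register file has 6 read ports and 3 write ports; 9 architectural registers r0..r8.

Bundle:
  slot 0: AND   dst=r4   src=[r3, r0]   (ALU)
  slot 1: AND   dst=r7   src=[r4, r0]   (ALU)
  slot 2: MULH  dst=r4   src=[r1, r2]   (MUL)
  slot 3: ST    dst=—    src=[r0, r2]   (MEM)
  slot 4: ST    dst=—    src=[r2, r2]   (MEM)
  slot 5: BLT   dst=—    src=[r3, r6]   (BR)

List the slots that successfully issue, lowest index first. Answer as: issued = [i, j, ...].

#0 ALU src=r3,r0 dispatched  <A:0 Mu:2 Ld:2 B:1 rd:4 wr:2>
#1 ALU src=r4,r0 held:FU  <A:0 Mu:2 Ld:2 B:1 rd:4 wr:2>
#2 MUL src=r1,r2 held:WAW  <A:0 Mu:2 Ld:2 B:1 rd:4 wr:2>
#3 MEM src=r0,r2 dispatched  <A:0 Mu:2 Ld:1 B:1 rd:2 wr:2>
#4 MEM src=r2,r2 dispatched  <A:0 Mu:2 Ld:0 B:1 rd:1 wr:2>
#5 BR src=r3,r6 held:RD_PORT  <A:0 Mu:2 Ld:0 B:1 rd:1 wr:2>

issued = [0, 3, 4]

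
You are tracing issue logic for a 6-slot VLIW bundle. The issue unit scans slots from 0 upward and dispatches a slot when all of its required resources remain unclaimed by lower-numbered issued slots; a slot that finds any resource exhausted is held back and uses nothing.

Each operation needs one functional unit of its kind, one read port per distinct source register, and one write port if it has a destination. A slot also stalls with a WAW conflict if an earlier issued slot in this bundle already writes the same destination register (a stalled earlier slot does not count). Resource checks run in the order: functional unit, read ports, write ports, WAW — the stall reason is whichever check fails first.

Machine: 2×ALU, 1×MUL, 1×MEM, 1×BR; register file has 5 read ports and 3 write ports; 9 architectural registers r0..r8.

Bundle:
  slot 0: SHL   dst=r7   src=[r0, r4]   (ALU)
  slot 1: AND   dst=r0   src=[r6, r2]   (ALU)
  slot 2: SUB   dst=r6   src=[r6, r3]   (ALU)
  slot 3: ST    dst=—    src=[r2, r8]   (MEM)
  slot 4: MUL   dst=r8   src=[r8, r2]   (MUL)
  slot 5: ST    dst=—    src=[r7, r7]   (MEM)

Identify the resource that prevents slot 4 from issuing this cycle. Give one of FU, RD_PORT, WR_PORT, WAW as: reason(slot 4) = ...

reason(slot 4) = RD_PORT

slot 0 (ALU): ISSUE — free A1,Mu1,Ld1,B1 rp3 wp2
slot 1 (ALU): ISSUE — free A0,Mu1,Ld1,B1 rp1 wp1
slot 2 (ALU): stall FU — free A0,Mu1,Ld1,B1 rp1 wp1
slot 3 (MEM): stall RD_PORT — free A0,Mu1,Ld1,B1 rp1 wp1
slot 4 (MUL): stall RD_PORT — free A0,Mu1,Ld1,B1 rp1 wp1
slot 5 (MEM): ISSUE — free A0,Mu1,Ld0,B1 rp0 wp1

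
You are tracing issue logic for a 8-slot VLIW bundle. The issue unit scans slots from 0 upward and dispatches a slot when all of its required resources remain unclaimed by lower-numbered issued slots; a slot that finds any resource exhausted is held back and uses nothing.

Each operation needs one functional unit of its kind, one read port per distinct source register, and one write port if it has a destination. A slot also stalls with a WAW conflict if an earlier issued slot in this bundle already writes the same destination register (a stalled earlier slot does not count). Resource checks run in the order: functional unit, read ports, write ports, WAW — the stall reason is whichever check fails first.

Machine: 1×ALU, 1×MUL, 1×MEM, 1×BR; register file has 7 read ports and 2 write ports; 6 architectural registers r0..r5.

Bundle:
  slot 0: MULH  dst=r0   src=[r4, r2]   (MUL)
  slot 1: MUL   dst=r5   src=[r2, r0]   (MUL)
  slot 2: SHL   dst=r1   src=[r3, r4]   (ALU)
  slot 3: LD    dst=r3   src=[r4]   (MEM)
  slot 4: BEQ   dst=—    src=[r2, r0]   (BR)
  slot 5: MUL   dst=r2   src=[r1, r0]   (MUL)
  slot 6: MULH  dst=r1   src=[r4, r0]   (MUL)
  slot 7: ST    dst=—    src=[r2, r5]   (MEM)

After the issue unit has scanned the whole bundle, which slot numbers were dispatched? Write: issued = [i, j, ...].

issued = [0, 2, 4]

(0) want 1×MUL +2rd +1wr — yes → AL1|MU0|ME1|BR1|rd5|wr1
(1) want 1×MUL +2rd +1wr — FU → AL1|MU0|ME1|BR1|rd5|wr1
(2) want 1×ALU +2rd +1wr — yes → AL0|MU0|ME1|BR1|rd3|wr0
(3) want 1×MEM +1rd +1wr — WR_PORT → AL0|MU0|ME1|BR1|rd3|wr0
(4) want 1×BR +2rd +0wr — yes → AL0|MU0|ME1|BR0|rd1|wr0
(5) want 1×MUL +2rd +1wr — FU → AL0|MU0|ME1|BR0|rd1|wr0
(6) want 1×MUL +2rd +1wr — FU → AL0|MU0|ME1|BR0|rd1|wr0
(7) want 1×MEM +2rd +0wr — RD_PORT → AL0|MU0|ME1|BR0|rd1|wr0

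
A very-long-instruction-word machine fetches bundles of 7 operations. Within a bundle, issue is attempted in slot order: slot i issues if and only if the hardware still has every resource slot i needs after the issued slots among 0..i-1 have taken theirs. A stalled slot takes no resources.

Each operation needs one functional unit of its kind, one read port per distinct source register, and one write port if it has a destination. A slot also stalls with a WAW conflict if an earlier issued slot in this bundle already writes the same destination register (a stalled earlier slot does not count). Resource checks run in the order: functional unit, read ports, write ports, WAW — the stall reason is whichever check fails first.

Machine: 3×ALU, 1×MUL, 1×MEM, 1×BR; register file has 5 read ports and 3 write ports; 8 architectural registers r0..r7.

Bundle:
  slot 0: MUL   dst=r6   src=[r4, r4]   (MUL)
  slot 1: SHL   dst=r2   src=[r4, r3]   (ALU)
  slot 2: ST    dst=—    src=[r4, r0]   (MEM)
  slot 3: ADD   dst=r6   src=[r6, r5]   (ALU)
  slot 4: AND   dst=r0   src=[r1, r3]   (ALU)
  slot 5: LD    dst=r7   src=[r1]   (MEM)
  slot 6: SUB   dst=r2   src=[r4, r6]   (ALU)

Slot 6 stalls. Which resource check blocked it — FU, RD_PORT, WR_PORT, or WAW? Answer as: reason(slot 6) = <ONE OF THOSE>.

reason(slot 6) = RD_PORT

  0. MUL→r6 ⇒ go  {3A/0Mu/1Ld/1B | 4r 2w}
  1. ALU→r2 ⇒ go  {2A/0Mu/1Ld/1B | 2r 1w}
  2. MEM ⇒ go  {2A/0Mu/0Ld/1B | 0r 1w}
  3. ALU→r6 ⇒ no(RD_PORT)  {2A/0Mu/0Ld/1B | 0r 1w}
  4. ALU→r0 ⇒ no(RD_PORT)  {2A/0Mu/0Ld/1B | 0r 1w}
  5. MEM→r7 ⇒ no(FU)  {2A/0Mu/0Ld/1B | 0r 1w}
  6. ALU→r2 ⇒ no(RD_PORT)  {2A/0Mu/0Ld/1B | 0r 1w}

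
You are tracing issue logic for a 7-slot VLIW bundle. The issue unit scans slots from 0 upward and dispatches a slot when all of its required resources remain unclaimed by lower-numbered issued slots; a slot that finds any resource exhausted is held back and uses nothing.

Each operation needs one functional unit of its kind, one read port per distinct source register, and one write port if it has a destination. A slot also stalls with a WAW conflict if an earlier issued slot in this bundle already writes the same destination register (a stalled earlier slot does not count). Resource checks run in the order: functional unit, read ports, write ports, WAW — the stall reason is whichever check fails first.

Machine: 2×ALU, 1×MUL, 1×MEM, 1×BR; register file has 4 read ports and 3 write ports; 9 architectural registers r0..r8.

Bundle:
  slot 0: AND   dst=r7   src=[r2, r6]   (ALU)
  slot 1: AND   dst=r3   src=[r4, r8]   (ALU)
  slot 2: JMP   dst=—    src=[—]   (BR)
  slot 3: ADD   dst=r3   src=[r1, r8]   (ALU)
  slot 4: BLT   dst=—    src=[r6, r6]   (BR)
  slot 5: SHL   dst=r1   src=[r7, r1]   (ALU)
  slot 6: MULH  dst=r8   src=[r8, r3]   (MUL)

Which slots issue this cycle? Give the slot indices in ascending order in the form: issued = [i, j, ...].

slot 0 (ALU): ISSUE — free A1,Mu1,Ld1,B1 rp2 wp2
slot 1 (ALU): ISSUE — free A0,Mu1,Ld1,B1 rp0 wp1
slot 2 (BR): ISSUE — free A0,Mu1,Ld1,B0 rp0 wp1
slot 3 (ALU): stall FU — free A0,Mu1,Ld1,B0 rp0 wp1
slot 4 (BR): stall FU — free A0,Mu1,Ld1,B0 rp0 wp1
slot 5 (ALU): stall FU — free A0,Mu1,Ld1,B0 rp0 wp1
slot 6 (MUL): stall RD_PORT — free A0,Mu1,Ld1,B0 rp0 wp1

issued = [0, 1, 2]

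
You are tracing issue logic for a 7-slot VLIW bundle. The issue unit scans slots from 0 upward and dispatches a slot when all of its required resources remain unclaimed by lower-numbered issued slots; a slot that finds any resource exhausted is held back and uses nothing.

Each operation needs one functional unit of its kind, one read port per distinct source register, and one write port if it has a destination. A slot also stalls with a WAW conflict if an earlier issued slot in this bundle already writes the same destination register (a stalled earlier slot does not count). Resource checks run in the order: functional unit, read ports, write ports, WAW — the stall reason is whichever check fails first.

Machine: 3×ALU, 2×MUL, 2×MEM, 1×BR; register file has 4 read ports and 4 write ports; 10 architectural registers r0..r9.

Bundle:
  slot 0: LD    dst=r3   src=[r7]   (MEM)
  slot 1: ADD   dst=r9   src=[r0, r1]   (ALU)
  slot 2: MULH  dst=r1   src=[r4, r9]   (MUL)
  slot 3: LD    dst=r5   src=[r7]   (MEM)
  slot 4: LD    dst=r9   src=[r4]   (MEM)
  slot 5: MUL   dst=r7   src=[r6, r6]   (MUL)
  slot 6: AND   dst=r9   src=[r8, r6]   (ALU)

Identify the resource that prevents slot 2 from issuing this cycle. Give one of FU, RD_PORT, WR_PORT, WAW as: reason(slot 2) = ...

  0. MEM→r3 ⇒ go  {3A/2Mu/1Ld/1B | 3r 3w}
  1. ALU→r9 ⇒ go  {2A/2Mu/1Ld/1B | 1r 2w}
  2. MUL→r1 ⇒ no(RD_PORT)  {2A/2Mu/1Ld/1B | 1r 2w}
  3. MEM→r5 ⇒ go  {2A/2Mu/0Ld/1B | 0r 1w}
  4. MEM→r9 ⇒ no(FU)  {2A/2Mu/0Ld/1B | 0r 1w}
  5. MUL→r7 ⇒ no(RD_PORT)  {2A/2Mu/0Ld/1B | 0r 1w}
  6. ALU→r9 ⇒ no(RD_PORT)  {2A/2Mu/0Ld/1B | 0r 1w}

reason(slot 2) = RD_PORT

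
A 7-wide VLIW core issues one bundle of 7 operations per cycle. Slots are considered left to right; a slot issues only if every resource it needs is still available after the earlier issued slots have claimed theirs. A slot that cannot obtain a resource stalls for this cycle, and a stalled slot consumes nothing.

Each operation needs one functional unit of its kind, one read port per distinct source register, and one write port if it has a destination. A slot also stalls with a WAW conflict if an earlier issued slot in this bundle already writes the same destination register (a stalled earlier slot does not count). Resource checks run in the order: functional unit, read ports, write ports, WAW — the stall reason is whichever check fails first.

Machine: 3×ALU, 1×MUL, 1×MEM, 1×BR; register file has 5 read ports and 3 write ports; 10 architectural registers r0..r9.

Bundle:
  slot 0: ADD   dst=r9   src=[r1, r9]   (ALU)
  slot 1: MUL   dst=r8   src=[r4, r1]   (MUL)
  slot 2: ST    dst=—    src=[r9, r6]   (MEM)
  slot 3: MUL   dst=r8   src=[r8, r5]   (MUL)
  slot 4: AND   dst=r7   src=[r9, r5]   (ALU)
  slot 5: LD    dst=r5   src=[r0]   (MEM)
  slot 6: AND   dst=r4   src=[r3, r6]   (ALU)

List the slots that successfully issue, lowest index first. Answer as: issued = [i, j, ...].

issued = [0, 1, 5]

(0) want 1×ALU +2rd +1wr — yes → AL2|MU1|ME1|BR1|rd3|wr2
(1) want 1×MUL +2rd +1wr — yes → AL2|MU0|ME1|BR1|rd1|wr1
(2) want 1×MEM +2rd +0wr — RD_PORT → AL2|MU0|ME1|BR1|rd1|wr1
(3) want 1×MUL +2rd +1wr — FU → AL2|MU0|ME1|BR1|rd1|wr1
(4) want 1×ALU +2rd +1wr — RD_PORT → AL2|MU0|ME1|BR1|rd1|wr1
(5) want 1×MEM +1rd +1wr — yes → AL2|MU0|ME0|BR1|rd0|wr0
(6) want 1×ALU +2rd +1wr — RD_PORT → AL2|MU0|ME0|BR1|rd0|wr0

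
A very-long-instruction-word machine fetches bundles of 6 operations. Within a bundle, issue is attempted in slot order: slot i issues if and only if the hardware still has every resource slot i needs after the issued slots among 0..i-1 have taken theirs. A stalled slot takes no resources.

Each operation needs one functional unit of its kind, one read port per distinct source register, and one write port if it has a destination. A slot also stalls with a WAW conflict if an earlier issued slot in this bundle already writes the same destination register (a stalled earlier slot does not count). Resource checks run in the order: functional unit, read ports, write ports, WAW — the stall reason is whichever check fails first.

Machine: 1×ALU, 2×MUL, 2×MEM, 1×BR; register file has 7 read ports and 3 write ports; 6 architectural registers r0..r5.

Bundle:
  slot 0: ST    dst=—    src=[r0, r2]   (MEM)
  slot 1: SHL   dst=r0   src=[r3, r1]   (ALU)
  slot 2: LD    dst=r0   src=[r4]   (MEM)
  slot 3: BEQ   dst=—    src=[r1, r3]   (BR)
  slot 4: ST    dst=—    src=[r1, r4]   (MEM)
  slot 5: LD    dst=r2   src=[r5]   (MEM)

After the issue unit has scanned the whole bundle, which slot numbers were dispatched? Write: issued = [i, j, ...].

(0) want 1×MEM +2rd +0wr — yes → AL1|MU2|ME1|BR1|rd5|wr3
(1) want 1×ALU +2rd +1wr — yes → AL0|MU2|ME1|BR1|rd3|wr2
(2) want 1×MEM +1rd +1wr — WAW → AL0|MU2|ME1|BR1|rd3|wr2
(3) want 1×BR +2rd +0wr — yes → AL0|MU2|ME1|BR0|rd1|wr2
(4) want 1×MEM +2rd +0wr — RD_PORT → AL0|MU2|ME1|BR0|rd1|wr2
(5) want 1×MEM +1rd +1wr — yes → AL0|MU2|ME0|BR0|rd0|wr1

issued = [0, 1, 3, 5]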